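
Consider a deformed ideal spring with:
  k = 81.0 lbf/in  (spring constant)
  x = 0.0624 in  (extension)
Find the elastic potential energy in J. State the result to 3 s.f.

0.0178 J

Directly: U = ½kx².
k = 81.0 lbf/in = 14185 N/m; x = 0.0624 in = 0.001585 m.
U = 0.01782 J  (the unit combination reduces to kg·m²/s² = J)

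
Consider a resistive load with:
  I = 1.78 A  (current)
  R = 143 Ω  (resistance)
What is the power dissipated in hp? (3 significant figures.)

0.608 hp

Directly: P = I²R.
I = 1.78 A; R = 143 Ω.
P = 453.1 W
453.1 W × (1 hp / 745.7 W) = 0.6076 hp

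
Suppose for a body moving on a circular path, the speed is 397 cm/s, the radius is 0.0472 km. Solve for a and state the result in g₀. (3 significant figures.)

Directly: a = v²/r.
v = 397 cm/s = 3.970 m/s; r = 0.0472 km = 47.20 m.
a = 0.3339 m/s²
0.3339 m/s² × (1 g₀ / 9.807 m/s²) = 0.03405 g₀

0.0341 g₀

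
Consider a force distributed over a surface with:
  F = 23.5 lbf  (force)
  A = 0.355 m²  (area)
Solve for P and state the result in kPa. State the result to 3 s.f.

P is given directly by: P = F/A.
F = 23.5 lbf = 104.5 N; A = 0.355 m².
P = 294.5 Pa  (the unit combination reduces to kg/(m·s²) = Pa)
294.5 Pa × (1 kPa / 1000 Pa) = 0.2945 kPa

0.294 kPa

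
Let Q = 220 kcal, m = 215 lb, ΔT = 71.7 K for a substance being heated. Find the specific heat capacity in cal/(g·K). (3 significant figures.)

0.0315 cal/(g·K)

Rearranging: c = Q/(m·ΔT).
Q = 220 kcal = 9.205×10^5 J; m = 215 lb = 97.52 kg; ΔT = 71.7 K.
c = 131.6 J/(kg·K)
131.6 J/(kg·K) × (1 cal/(g·K) / 4184 J/(kg·K)) = 0.03146 cal/(g·K)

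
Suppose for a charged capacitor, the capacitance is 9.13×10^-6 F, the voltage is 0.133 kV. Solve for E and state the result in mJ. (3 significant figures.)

80.8 mJ

Directly: E = ½CV².
C = 9.13×10^-6 F; V = 0.133 kV = 133.0 V.
E = 0.08075 J  (the unit combination reduces to kg·m²/s² = J)
0.08075 J × (1 mJ / 0.001000 J) = 80.75 mJ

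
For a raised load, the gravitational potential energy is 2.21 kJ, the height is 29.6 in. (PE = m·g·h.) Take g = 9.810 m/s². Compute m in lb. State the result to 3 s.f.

661 lb

Rearranging: m = PE/(g·h).
PE = 2.21 kJ = 2210 J; h = 29.6 in = 0.7518 m; g = 9.810 m/s².
m = 299.6 kg
299.6 kg × (1 lb / 0.4536 kg) = 660.6 lb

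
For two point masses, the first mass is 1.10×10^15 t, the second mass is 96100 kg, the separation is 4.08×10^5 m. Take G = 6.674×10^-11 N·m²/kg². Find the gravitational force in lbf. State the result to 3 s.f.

From Newton's law of gravitation: F = Gm₁m₂/r².
m₁ = 1.10×10^15 t = 1.100×10^18 kg; m₂ = 96100 kg; r = 4.08×10^5 m; G = 6.674×10^-11 N·m²/kg².
F = 42.38 N  (the unit combination reduces to kg·m/s² = N)
42.38 N × (1 lbf / 4.448 N) = 9.528 lbf

9.53 lbf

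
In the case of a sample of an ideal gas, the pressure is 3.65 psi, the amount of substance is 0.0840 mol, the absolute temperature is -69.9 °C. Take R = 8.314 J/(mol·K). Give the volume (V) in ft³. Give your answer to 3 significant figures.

0.199 ft³

Rearranging: V = nRT/P.
P = 3.65 psi = 25166 Pa; n = 0.0840 mol; T = -69.9 °C = 203.2 K; R = 8.314 J/(mol·K).
V = 0.005640 m³
0.005640 m³ × (1 ft³ / 0.02832 m³) = 0.1992 ft³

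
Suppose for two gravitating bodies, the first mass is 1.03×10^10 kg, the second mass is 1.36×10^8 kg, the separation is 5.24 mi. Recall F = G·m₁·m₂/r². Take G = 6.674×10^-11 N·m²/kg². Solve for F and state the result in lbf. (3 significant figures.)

0.296 lbf

Directly: F = Gm₁m₂/r².
m₁ = 1.03×10^10 kg; m₂ = 1.36×10^8 kg; r = 5.24 mi = 8433 m; G = 6.674×10^-11 N·m²/kg².
F = 1.315 N  (the unit combination reduces to kg·m/s² = N)
1.315 N × (1 lbf / 4.448 N) = 0.2955 lbf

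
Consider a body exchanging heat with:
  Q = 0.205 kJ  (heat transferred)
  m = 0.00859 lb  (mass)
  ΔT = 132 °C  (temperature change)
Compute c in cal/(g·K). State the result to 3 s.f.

Solving Q = m·c·ΔT for c: c = Q/(m·ΔT).
Q = 0.205 kJ = 205.0 J; m = 0.00859 lb = 0.003896 kg; ΔT = 132 °C = 132.0 K.
c = 398.6 J/(kg·K)
398.6 J/(kg·K) × (1 cal/(g·K) / 4184 J/(kg·K)) = 0.09526 cal/(g·K)

0.0953 cal/(g·K)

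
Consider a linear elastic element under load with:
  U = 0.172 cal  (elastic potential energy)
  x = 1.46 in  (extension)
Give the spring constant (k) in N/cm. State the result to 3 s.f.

10.5 N/cm

Rearranging U = ½k·x² for k: k = 2U/x².
U = 0.172 cal = 0.7196 J; x = 1.46 in = 0.03708 m.
k = 1047 N/m
1047 N/m × (1 N/cm / 100.0 N/m) = 10.47 N/cm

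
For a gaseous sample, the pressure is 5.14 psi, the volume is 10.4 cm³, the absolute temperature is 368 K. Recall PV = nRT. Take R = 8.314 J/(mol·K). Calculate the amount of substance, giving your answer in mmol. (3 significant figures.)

0.120 mmol

Rearranging PV = nRT for n: n = PV/(RT).
P = 5.14 psi = 35439 Pa; V = 10.4 cm³ = 1.040×10^-5 m³; T = 368 K; R = 8.314 J/(mol·K).
n = 1.205×10^-4 mol
1.205×10^-4 mol × (1 mmol / 0.001000 mol) = 0.1205 mmol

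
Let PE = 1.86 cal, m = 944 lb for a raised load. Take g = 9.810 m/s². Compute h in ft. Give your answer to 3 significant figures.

0.00608 ft

Rearranging PE = m·g·h for h: h = PE/(m·g).
PE = 1.86 cal = 7.782 J; m = 944 lb = 428.2 kg; g = 9.810 m/s².
h = 0.001853 m
0.001853 m × (1 ft / 0.3048 m) = 0.006078 ft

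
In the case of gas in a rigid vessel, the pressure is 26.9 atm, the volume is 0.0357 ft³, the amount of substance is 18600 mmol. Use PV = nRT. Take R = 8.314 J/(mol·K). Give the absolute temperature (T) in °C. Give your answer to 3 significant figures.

Rearranging: T = PV/(nR).
P = 26.9 atm = 2.726×10^6 Pa; V = 0.0357 ft³ = 0.001011 m³; n = 18600 mmol = 18.60 mol; R = 8.314 J/(mol·K).
T = 17.82 K
17.82 K − 273.15 = -255.3 °C

-255 °C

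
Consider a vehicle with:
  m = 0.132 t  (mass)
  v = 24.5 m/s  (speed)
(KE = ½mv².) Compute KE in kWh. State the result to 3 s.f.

0.0110 kWh

Directly: KE = ½mv².
m = 0.132 t = 132.0 kg; v = 24.5 m/s.
KE = 39616 J  (the unit combination reduces to kg·m²/s² = J)
39616 J × (1 kWh / 3.600×10^6 J) = 0.01100 kWh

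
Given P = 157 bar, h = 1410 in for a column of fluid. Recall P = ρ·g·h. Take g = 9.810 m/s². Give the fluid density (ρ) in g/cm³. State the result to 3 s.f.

44.7 g/cm³

Solving P = ρ·g·h for ρ: ρ = P/(g·h).
P = 157 bar = 1.570×10^7 Pa; h = 1410 in = 35.81 m; g = 9.810 m/s².
ρ = 44687 kg/m³
44687 kg/m³ × (1 g/cm³ / 1000 kg/m³) = 44.69 g/cm³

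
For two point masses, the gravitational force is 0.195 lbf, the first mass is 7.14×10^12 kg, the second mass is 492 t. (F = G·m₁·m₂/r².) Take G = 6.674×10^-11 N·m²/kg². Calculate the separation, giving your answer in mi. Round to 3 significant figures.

10.2 mi

From Newton's law of gravitation: r = √(G·m₁m₂/F).
F = 0.195 lbf = 0.8674 N; m₁ = 7.14×10^12 kg; m₂ = 492 t = 4.920×10^5 kg; G = 6.674×10^-11 N·m²/kg².
r = 16440 m
16440 m × (1 mi / 1609 m) = 10.22 mi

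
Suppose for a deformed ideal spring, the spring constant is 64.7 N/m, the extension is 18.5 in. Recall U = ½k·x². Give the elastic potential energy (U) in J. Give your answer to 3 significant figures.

7.14 J

U is given directly by: U = ½kx².
k = 64.7 N/m; x = 18.5 in = 0.4699 m.
U = 7.143 J  (the unit combination reduces to kg·m²/s² = J)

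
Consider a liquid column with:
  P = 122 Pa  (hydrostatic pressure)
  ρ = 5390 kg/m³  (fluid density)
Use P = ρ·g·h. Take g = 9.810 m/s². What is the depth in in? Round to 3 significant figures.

Rearranging P = ρ·g·h for h: h = P/(ρ·g).
P = 122 Pa; ρ = 5390 kg/m³; g = 9.810 m/s².
h = 0.002307 m
0.002307 m × (1 in / 0.02540 m) = 0.09084 in

0.0908 in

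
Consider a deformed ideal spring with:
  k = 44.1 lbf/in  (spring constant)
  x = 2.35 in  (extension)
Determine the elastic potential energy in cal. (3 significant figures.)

3.29 cal

U is given directly by: U = ½kx².
k = 44.1 lbf/in = 7723 N/m; x = 2.35 in = 0.05969 m.
U = 13.76 J  (the unit combination reduces to kg·m²/s² = J)
13.76 J × (1 cal / 4.184 J) = 3.288 cal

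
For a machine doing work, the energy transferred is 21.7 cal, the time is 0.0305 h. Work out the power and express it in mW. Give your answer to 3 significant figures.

Directly: P = W/t.
W = 21.7 cal = 90.79 J; t = 0.0305 h = 109.8 s.
P = 0.8269 W  (the unit combination reduces to kg·m²/s³ = W)
0.8269 W × (1 mW / 0.001000 W) = 826.9 mW

827 mW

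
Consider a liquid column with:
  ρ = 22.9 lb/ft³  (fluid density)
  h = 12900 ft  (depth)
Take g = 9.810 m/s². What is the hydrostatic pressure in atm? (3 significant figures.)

140 atm

Directly: P = ρgh.
ρ = 22.9 lb/ft³ = 366.8 kg/m³; h = 12900 ft = 3932 m; g = 9.810 m/s².
P = 1.415×10^7 Pa
1.415×10^7 Pa × (1 atm / 1.013×10^5 Pa) = 139.6 atm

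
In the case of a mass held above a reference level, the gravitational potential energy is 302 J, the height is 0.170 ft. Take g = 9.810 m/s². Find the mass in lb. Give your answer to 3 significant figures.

Solving PE = m·g·h for m: m = PE/(g·h).
PE = 302 J; h = 0.170 ft = 0.05182 m; g = 9.810 m/s².
m = 594.1 kg
594.1 kg × (1 lb / 0.4536 kg) = 1310 lb

1310 lb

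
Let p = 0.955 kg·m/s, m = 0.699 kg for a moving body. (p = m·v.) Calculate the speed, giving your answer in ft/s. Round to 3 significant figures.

4.48 ft/s

Rearranging: v = p/m.
p = 0.955 kg·m/s; m = 0.699 kg.
v = 1.366 m/s
1.366 m/s × (1 ft/s / 0.3048 m/s) = 4.482 ft/s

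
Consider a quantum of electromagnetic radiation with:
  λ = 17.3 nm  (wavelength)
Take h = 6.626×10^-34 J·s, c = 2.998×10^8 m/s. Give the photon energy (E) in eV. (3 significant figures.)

Directly: E = hc/λ.
λ = 17.3 nm = 1.730×10^-8 m; h = 6.626×10^-34 J·s; c = 2.998×10^8 m/s.
E = 1.148×10^-17 J
1.148×10^-17 J × (1 eV / 1.602×10^-19 J) = 71.67 eV

71.7 eV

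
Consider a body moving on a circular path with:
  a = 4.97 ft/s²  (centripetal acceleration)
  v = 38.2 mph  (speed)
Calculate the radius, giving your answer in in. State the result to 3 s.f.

Solving a = v²/r for r: r = v²/a.
a = 4.97 ft/s² = 1.515 m/s²; v = 38.2 mph = 17.08 m/s.
r = 192.5 m
192.5 m × (1 in / 0.02540 m) = 7579 in

7580 in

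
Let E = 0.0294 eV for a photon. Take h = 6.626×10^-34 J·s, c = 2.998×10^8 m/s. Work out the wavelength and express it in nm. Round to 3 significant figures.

Rearranging: λ = hc/E.
E = 0.0294 eV = 4.710×10^-21 J; h = 6.626×10^-34 J·s; c = 2.998×10^8 m/s.
λ = 4.217×10^-5 m
4.217×10^-5 m × (1 nm / 1.000×10^-9 m) = 42172 nm

42200 nm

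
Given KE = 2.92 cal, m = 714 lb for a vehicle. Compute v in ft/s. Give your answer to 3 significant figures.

0.901 ft/s

Rearranging: v = √(2·KE/m).
KE = 2.92 cal = 12.22 J; m = 714 lb = 323.9 kg.
v = 0.2747 m/s
0.2747 m/s × (1 ft/s / 0.3048 m/s) = 0.9012 ft/s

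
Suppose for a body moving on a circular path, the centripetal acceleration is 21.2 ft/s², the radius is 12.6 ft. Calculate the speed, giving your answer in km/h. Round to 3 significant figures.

17.9 km/h

Rearranging a = v²/r for v: v = √(a·r).
a = 21.2 ft/s² = 6.462 m/s²; r = 12.6 ft = 3.840 m.
v = 4.982 m/s
4.982 m/s × (1 km/h / 0.2778 m/s) = 17.93 km/h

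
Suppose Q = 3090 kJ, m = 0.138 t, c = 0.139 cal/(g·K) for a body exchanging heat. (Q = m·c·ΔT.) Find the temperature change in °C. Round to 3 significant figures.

38.5 °C

Rearranging: ΔT = Q/(m·c).
Q = 3090 kJ = 3.090×10^6 J; m = 0.138 t = 138.0 kg; c = 0.139 cal/(g·K) = 581.6 J/(kg·K).
ΔT = 38.50 K
Since 1 °C = 1 K, 38.50 °C.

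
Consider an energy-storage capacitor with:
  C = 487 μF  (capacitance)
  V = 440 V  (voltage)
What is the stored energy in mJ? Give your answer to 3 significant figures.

47100 mJ

E is given directly by: E = ½CV².
C = 487 μF = 4.870×10^-4 F; V = 440 V.
E = 47.14 J  (the unit combination reduces to kg·m²/s² = J)
47.14 J × (1 mJ / 0.001000 J) = 47142 mJ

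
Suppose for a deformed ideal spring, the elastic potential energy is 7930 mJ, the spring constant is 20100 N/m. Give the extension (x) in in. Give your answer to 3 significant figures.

1.11 in

Rearranging: x = √(2U/k).
U = 7930 mJ = 7.930 J; k = 20100 N/m.
x = 0.02809 m
0.02809 m × (1 in / 0.02540 m) = 1.106 in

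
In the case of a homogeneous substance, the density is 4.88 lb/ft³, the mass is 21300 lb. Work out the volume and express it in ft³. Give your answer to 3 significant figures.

Rearranging ρ = m/V for V: V = m/ρ.
ρ = 4.88 lb/ft³ = 78.17 kg/m³; m = 21300 lb = 9662 kg.
V = 123.6 m³
123.6 m³ × (1 ft³ / 0.02832 m³) = 4365 ft³

4360 ft³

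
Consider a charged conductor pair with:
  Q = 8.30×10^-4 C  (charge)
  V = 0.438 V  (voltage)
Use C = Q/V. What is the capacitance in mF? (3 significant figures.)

1.89 mF

C is given directly by: C = Q/V.
Q = 8.30×10^-4 C; V = 0.438 V.
C = 0.001895 F
0.001895 F × (1 mF / 0.001000 F) = 1.895 mF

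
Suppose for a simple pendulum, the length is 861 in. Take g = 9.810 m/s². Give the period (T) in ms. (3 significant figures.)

T is given directly by: T = 2π√(L/g).
L = 861 in = 21.87 m; g = 9.810 m/s².
T = 9.381 s
9.381 s × (1 ms / 0.001000 s) = 9381 ms

9380 ms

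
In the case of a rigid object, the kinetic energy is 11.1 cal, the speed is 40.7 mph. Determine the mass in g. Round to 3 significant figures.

Rearranging KE = ½mv² for m: m = 2·KE/v².
KE = 11.1 cal = 46.44 J; v = 40.7 mph = 18.19 m/s.
m = 0.2806 kg
0.2806 kg × (1 g / 0.001000 kg) = 280.6 g

281 g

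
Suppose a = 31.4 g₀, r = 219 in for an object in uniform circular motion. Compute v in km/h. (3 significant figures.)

Rearranging: v = √(a·r).
a = 31.4 g₀ = 307.9 m/s²; r = 219 in = 5.563 m.
v = 41.39 m/s
41.39 m/s × (1 km/h / 0.2778 m/s) = 149.0 km/h

149 km/h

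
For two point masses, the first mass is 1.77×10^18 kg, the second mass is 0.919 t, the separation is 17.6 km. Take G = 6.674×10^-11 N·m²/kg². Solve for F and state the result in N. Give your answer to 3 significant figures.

F is given directly by: F = Gm₁m₂/r².
m₁ = 1.77×10^18 kg; m₂ = 0.919 t = 919.0 kg; r = 17.6 km = 17600 m; G = 6.674×10^-11 N·m²/kg².
F = 350.5 N  (the unit combination reduces to kg·m/s² = N)

350 N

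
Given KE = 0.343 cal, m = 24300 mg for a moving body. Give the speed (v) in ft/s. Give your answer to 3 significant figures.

Rearranging KE = ½mv² for v: v = √(2·KE/m).
KE = 0.343 cal = 1.435 J; m = 24300 mg = 0.02430 kg.
v = 10.87 m/s
10.87 m/s × (1 ft/s / 0.3048 m/s) = 35.66 ft/s

35.7 ft/s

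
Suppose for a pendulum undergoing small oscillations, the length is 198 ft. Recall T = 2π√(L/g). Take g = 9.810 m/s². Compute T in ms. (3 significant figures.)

Directly: T = 2π√(L/g).
L = 198 ft = 60.35 m; g = 9.810 m/s².
T = 15.58 s
15.58 s × (1 ms / 0.001000 s) = 15584 ms

15600 ms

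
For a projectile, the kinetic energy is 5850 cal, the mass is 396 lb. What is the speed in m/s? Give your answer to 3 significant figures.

16.5 m/s

Solving KE = ½mv² for v: v = √(2·KE/m).
KE = 5850 cal = 24476 J; m = 396 lb = 179.6 kg.
v = 16.51 m/s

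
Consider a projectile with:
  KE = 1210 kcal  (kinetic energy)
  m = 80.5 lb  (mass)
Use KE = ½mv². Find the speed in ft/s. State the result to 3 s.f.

Solving KE = ½mv² for v: v = √(2·KE/m).
KE = 1210 kcal = 5.063×10^6 J; m = 80.5 lb = 36.51 kg.
v = 526.6 m/s
526.6 m/s × (1 ft/s / 0.3048 m/s) = 1728 ft/s

1730 ft/s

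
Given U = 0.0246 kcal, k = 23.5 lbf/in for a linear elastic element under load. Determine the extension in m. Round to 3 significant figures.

0.224 m

Solving U = ½k·x² for x: x = √(2U/k).
U = 0.0246 kcal = 102.9 J; k = 23.5 lbf/in = 4115 N/m.
x = 0.2236 m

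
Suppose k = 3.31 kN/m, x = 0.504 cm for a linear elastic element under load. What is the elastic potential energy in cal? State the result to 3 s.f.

U is given directly by: U = ½kx².
k = 3.31 kN/m = 3310 N/m; x = 0.504 cm = 0.005040 m.
U = 0.04204 J
0.04204 J × (1 cal / 4.184 J) = 0.01005 cal

0.0100 cal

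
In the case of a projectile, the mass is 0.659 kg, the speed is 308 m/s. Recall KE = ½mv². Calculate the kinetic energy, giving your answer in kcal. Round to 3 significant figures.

7.47 kcal

KE is given directly by: KE = ½mv².
m = 0.659 kg; v = 308 m/s.
KE = 31258 J  (the unit combination reduces to kg·m²/s² = J)
31258 J × (1 kcal / 4184 J) = 7.471 kcal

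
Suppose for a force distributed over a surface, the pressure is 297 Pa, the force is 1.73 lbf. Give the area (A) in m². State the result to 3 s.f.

Solving P = F/A for A: A = F/P.
P = 297 Pa; F = 1.73 lbf = 7.695 N.
A = 0.02591 m²

0.0259 m²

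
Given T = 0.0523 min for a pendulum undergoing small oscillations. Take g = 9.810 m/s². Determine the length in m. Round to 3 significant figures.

2.45 m

Solving T = 2π√(L/g) for L: L = g·(T/2π)².
T = 0.0523 min = 3.138 s; g = 9.810 m/s².
L = 2.447 m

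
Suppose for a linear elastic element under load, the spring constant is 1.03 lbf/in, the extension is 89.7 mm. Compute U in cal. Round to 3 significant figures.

Directly: U = ½kx².
k = 1.03 lbf/in = 180.4 N/m; x = 89.7 mm = 0.08970 m.
U = 0.7257 J
0.7257 J × (1 cal / 4.184 J) = 0.1734 cal

0.173 cal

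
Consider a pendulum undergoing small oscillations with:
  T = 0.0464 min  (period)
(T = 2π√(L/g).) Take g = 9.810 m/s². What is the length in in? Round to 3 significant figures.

75.8 in

Rearranging T = 2π√(L/g) for L: L = g·(T/2π)².
T = 0.0464 min = 2.784 s; g = 9.810 m/s².
L = 1.926 m
1.926 m × (1 in / 0.02540 m) = 75.83 in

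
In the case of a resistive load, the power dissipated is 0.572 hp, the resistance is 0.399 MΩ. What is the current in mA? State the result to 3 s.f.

32.7 mA

Solving P = I²R for I: I = √(P/R).
P = 0.572 hp = 426.5 W; R = 0.399 MΩ = 3.990×10^5 Ω.
I = 0.03270 A
0.03270 A × (1 mA / 0.001000 A) = 32.70 mA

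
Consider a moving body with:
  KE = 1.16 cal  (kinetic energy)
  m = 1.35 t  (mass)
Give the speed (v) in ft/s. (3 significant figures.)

Solving KE = ½mv² for v: v = √(2·KE/m).
KE = 1.16 cal = 4.853 J; m = 1.35 t = 1350 kg.
v = 0.08480 m/s
0.08480 m/s × (1 ft/s / 0.3048 m/s) = 0.2782 ft/s

0.278 ft/s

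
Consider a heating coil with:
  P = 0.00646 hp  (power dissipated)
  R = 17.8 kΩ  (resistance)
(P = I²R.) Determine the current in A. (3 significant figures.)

Rearranging P = I²R for I: I = √(P/R).
P = 0.00646 hp = 4.817 W; R = 17.8 kΩ = 17800 Ω.
I = 0.01645 A

0.0165 A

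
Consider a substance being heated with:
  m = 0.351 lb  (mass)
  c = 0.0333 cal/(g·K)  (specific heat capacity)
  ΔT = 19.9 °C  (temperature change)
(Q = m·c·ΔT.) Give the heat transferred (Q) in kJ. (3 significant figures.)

Directly: Q = mcΔT.
m = 0.351 lb = 0.1592 kg; c = 0.0333 cal/(g·K) = 139.3 J/(kg·K); ΔT = 19.9 °C = 19.90 K.
Q = 441.4 J  (the unit combination reduces to kg·m²/s² = J)
441.4 J × (1 kJ / 1000 J) = 0.4414 kJ

0.441 kJ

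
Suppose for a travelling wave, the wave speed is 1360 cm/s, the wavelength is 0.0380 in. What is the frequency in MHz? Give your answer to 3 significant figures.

0.0141 MHz

Solving v = f·λ for f: f = v/λ.
v = 1360 cm/s = 13.60 m/s; λ = 0.0380 in = 9.652×10^-4 m.
f = 14090 Hz
14090 Hz × (1 MHz / 1.000×10^6 Hz) = 0.01409 MHz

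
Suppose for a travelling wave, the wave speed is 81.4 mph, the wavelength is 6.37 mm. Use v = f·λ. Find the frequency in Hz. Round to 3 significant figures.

5710 Hz

Solving v = f·λ for f: f = v/λ.
v = 81.4 mph = 36.39 m/s; λ = 6.37 mm = 0.006370 m.
f = 5713 Hz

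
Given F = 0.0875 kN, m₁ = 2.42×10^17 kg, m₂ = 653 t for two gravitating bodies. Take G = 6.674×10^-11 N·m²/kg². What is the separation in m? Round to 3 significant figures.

3.47×10^5 m

From Newton's law of gravitation: r = √(G·m₁m₂/F).
F = 0.0875 kN = 87.50 N; m₁ = 2.42×10^17 kg; m₂ = 653 t = 6.530×10^5 kg; G = 6.674×10^-11 N·m²/kg².
r = 3.472×10^5 m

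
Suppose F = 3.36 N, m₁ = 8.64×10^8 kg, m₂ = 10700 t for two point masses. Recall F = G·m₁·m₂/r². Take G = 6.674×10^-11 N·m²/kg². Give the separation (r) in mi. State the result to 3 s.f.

Solving F = G·m₁·m₂/r² for r: r = √(G·m₁m₂/F).
F = 3.36 N; m₁ = 8.64×10^8 kg; m₂ = 10700 t = 1.070×10^7 kg; G = 6.674×10^-11 N·m²/kg².
r = 428.5 m
428.5 m × (1 mi / 1609 m) = 0.2663 mi

0.266 mi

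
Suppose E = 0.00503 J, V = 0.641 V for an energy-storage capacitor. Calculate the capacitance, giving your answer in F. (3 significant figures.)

0.0245 F

Rearranging: C = 2E/V².
E = 0.00503 J; V = 0.641 V.
C = 0.02448 F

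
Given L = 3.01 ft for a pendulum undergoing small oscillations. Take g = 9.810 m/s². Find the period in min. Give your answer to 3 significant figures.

0.0320 min

Directly: T = 2π√(L/g).
L = 3.01 ft = 0.9174 m; g = 9.810 m/s².
T = 1.921 s
1.921 s × (1 min / 60.00 s) = 0.03202 min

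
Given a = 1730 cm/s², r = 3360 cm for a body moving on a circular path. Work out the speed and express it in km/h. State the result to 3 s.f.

Solving a = v²/r for v: v = √(a·r).
a = 1730 cm/s² = 17.30 m/s²; r = 3360 cm = 33.60 m.
v = 24.11 m/s
24.11 m/s × (1 km/h / 0.2778 m/s) = 86.80 km/h

86.8 km/h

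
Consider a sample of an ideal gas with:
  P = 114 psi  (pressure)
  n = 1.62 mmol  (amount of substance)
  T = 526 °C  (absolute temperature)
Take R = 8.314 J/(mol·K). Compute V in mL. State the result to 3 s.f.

13.7 mL

Solving PV = nRT for V: V = nRT/P.
P = 114 psi = 7.860×10^5 Pa; n = 1.62 mmol = 0.001620 mol; T = 526 °C = 799.1 K; R = 8.314 J/(mol·K).
V = 1.369×10^-5 m³
1.369×10^-5 m³ × (1 mL / 1.000×10^-6 m³) = 13.69 mL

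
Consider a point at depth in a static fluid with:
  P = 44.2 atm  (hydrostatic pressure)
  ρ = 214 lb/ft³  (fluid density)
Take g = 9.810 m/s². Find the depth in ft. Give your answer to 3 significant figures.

Solving P = ρ·g·h for h: h = P/(ρ·g).
P = 44.2 atm = 4.479×10^6 Pa; ρ = 214 lb/ft³ = 3428 kg/m³; g = 9.810 m/s².
h = 133.2 m
133.2 m × (1 ft / 0.3048 m) = 436.9 ft

437 ft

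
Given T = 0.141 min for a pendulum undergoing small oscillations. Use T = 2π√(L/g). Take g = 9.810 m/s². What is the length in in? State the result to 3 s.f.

700 in

Rearranging: L = g·(T/2π)².
T = 0.141 min = 8.460 s; g = 9.810 m/s².
L = 17.78 m
17.78 m × (1 in / 0.02540 m) = 700.2 in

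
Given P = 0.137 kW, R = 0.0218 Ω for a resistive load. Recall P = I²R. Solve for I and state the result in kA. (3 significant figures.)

0.0793 kA

Rearranging: I = √(P/R).
P = 0.137 kW = 137.0 W; R = 0.0218 Ω.
I = 79.27 A
79.27 A × (1 kA / 1000 A) = 0.07927 kA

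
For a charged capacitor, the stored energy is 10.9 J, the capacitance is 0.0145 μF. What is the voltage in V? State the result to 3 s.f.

Rearranging E = ½C·V² for V: V = √(2E/C).
E = 10.9 J; C = 0.0145 μF = 1.450×10^-8 F.
V = 38774 V

38800 V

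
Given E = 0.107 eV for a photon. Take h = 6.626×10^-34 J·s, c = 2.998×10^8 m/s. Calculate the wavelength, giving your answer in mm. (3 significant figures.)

Solving E = h·c/λ for λ: λ = hc/E.
E = 0.107 eV = 1.714×10^-20 J; h = 6.626×10^-34 J·s; c = 2.998×10^8 m/s.
λ = 1.159×10^-5 m
1.159×10^-5 m × (1 mm / 0.001000 m) = 0.01159 mm

0.0116 mm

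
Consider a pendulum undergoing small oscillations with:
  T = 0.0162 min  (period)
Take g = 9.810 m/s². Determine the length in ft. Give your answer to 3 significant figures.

0.770 ft

Rearranging T = 2π√(L/g) for L: L = g·(T/2π)².
T = 0.0162 min = 0.9720 s; g = 9.810 m/s².
L = 0.2348 m
0.2348 m × (1 ft / 0.3048 m) = 0.7702 ft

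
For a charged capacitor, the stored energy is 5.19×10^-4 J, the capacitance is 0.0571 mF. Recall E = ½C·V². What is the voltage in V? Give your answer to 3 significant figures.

Rearranging E = ½C·V² for V: V = √(2E/C).
E = 5.19×10^-4 J; C = 0.0571 mF = 5.710×10^-5 F.
V = 4.264 V  (the unit combination reduces to kg·m²/(A·s³) = V)

4.26 V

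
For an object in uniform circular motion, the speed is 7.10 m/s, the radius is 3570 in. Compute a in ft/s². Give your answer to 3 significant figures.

a is given directly by: a = v²/r.
v = 7.10 m/s; r = 3570 in = 90.68 m.
a = 0.5559 m/s²
0.5559 m/s² × (1 ft/s² / 0.3048 m/s²) = 1.824 ft/s²

1.82 ft/s²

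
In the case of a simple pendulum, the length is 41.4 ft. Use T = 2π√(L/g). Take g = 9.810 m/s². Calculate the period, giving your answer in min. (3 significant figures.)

0.119 min

T is given directly by: T = 2π√(L/g).
L = 41.4 ft = 12.62 m; g = 9.810 m/s².
T = 7.126 s
7.126 s × (1 min / 60.00 s) = 0.1188 min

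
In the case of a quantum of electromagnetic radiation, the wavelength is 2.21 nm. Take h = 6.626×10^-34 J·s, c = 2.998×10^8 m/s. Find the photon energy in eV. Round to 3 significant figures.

E is given directly by: E = hc/λ.
λ = 2.21 nm = 2.210×10^-9 m; h = 6.626×10^-34 J·s; c = 2.998×10^8 m/s.
E = 8.989×10^-17 J
8.989×10^-17 J × (1 eV / 1.602×10^-19 J) = 561.0 eV

561 eV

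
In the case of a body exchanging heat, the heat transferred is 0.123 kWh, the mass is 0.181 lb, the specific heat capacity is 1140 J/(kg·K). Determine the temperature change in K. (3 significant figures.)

4730 K

Rearranging Q = m·c·ΔT for ΔT: ΔT = Q/(m·c).
Q = 0.123 kWh = 4.428×10^5 J; m = 0.181 lb = 0.08210 kg; c = 1140 J/(kg·K).
ΔT = 4731 K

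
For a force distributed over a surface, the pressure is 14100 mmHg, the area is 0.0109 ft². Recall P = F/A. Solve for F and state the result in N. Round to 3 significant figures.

Solving P = F/A for F: F = P·A.
P = 14100 mmHg = 1.880×10^6 Pa; A = 0.0109 ft² = 0.001013 m².
F = 1904 N

1900 N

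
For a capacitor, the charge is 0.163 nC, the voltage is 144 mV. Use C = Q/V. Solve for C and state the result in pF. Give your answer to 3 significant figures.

C is given directly by: C = Q/V.
Q = 0.163 nC = 1.630×10^-10 C; V = 144 mV = 0.1440 V.
C = 1.132×10^-9 F
1.132×10^-9 F × (1 pF / 1.000×10^-12 F) = 1132 pF

1130 pF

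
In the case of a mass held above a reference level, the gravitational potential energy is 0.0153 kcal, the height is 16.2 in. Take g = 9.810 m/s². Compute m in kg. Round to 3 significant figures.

Rearranging PE = m·g·h for m: m = PE/(g·h).
PE = 0.0153 kcal = 64.02 J; h = 16.2 in = 0.4115 m; g = 9.810 m/s².
m = 15.86 kg

15.9 kg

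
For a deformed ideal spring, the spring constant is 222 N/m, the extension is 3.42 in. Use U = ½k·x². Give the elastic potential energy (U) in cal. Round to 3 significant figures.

U is given directly by: U = ½kx².
k = 222 N/m; x = 3.42 in = 0.08687 m.
U = 0.8376 J
0.8376 J × (1 cal / 4.184 J) = 0.2002 cal

0.200 cal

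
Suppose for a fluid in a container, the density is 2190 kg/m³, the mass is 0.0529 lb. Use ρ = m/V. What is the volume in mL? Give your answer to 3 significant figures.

Rearranging ρ = m/V for V: V = m/ρ.
ρ = 2190 kg/m³; m = 0.0529 lb = 0.02400 kg.
V = 1.096×10^-5 m³
1.096×10^-5 m³ × (1 mL / 1.000×10^-6 m³) = 10.96 mL

11.0 mL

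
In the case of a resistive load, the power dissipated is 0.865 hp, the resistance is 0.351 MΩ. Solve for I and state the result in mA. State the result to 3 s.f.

Rearranging P = I²R for I: I = √(P/R).
P = 0.865 hp = 645.0 W; R = 0.351 MΩ = 3.510×10^5 Ω.
I = 0.04287 A
0.04287 A × (1 mA / 0.001000 A) = 42.87 mA

42.9 mA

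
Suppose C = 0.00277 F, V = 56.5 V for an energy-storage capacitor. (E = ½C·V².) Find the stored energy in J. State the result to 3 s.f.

Directly: E = ½CV².
C = 0.00277 F; V = 56.5 V.
E = 4.421 J

4.42 J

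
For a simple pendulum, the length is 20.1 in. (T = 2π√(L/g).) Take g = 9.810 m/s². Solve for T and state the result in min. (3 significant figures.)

0.0239 min

T is given directly by: T = 2π√(L/g).
L = 20.1 in = 0.5105 m; g = 9.810 m/s².
T = 1.433 s
1.433 s × (1 min / 60.00 s) = 0.02389 min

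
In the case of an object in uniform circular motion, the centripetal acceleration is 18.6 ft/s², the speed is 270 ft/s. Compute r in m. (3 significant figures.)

Rearranging a = v²/r for r: r = v²/a.
a = 18.6 ft/s² = 5.669 m/s²; v = 270 ft/s = 82.30 m/s.
r = 1195 m

1190 m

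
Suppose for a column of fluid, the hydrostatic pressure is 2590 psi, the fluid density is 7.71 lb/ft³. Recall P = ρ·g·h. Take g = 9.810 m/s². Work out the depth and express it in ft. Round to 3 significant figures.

48400 ft

Rearranging: h = P/(ρ·g).
P = 2590 psi = 1.786×10^7 Pa; ρ = 7.71 lb/ft³ = 123.5 kg/m³; g = 9.810 m/s².
h = 14739 m
14739 m × (1 ft / 0.3048 m) = 48357 ft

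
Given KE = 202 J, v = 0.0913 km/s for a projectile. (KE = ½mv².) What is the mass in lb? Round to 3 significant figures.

0.107 lb

Solving KE = ½mv² for m: m = 2·KE/v².
KE = 202 J; v = 0.0913 km/s = 91.30 m/s.
m = 0.04847 kg
0.04847 kg × (1 lb / 0.4536 kg) = 0.1068 lb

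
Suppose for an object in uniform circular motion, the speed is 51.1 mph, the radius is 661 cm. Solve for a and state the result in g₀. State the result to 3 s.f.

Directly: a = v²/r.
v = 51.1 mph = 22.84 m/s; r = 661 cm = 6.610 m.
a = 78.95 m/s²
78.95 m/s² × (1 g₀ / 9.807 m/s²) = 8.050 g₀

8.05 g₀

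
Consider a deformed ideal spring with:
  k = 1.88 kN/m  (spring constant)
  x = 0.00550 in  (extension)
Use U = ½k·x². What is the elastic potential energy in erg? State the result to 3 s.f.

183 erg

U is given directly by: U = ½kx².
k = 1.88 kN/m = 1880 N/m; x = 0.00550 in = 1.397×10^-4 m.
U = 1.835×10^-5 J
1.835×10^-5 J × (1 erg / 1.000×10^-7 J) = 183.5 erg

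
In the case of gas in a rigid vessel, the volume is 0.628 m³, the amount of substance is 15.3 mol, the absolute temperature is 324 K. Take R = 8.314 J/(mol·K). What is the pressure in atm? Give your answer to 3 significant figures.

0.648 atm

From the ideal-gas law: P = nRT/V.
V = 0.628 m³; n = 15.3 mol; T = 324 K; R = 8.314 J/(mol·K).
P = 65628 Pa
65628 Pa × (1 atm / 1.013×10^5 Pa) = 0.6477 atm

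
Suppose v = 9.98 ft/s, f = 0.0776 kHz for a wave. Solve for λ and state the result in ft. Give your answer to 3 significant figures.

Solving v = f·λ for λ: λ = v/f.
v = 9.98 ft/s = 3.042 m/s; f = 0.0776 kHz = 77.60 Hz.
λ = 0.03920 m
0.03920 m × (1 ft / 0.3048 m) = 0.1286 ft

0.129 ft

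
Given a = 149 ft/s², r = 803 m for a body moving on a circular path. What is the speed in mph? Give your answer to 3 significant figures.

427 mph

Solving a = v²/r for v: v = √(a·r).
a = 149 ft/s² = 45.42 m/s²; r = 803 m.
v = 191.0 m/s
191.0 m/s × (1 mph / 0.4470 m/s) = 427.2 mph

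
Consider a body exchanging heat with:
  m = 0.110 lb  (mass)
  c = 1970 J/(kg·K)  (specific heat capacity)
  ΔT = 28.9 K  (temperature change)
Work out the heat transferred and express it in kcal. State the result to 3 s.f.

Directly: Q = mcΔT.
m = 0.110 lb = 0.04990 kg; c = 1970 J/(kg·K); ΔT = 28.9 K.
Q = 2841 J  (the unit combination reduces to kg·m²/s² = J)
2841 J × (1 kcal / 4184 J) = 0.6789 kcal

0.679 kcal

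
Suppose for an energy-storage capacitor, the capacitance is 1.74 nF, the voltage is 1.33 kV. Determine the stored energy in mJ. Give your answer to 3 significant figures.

1.54 mJ

E is given directly by: E = ½CV².
C = 1.74 nF = 1.740×10^-9 F; V = 1.33 kV = 1330 V.
E = 0.001539 J
0.001539 J × (1 mJ / 0.001000 J) = 1.539 mJ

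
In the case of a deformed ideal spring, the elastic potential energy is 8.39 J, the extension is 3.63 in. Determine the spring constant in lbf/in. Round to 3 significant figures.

Rearranging: k = 2U/x².
U = 8.39 J; x = 3.63 in = 0.09220 m.
k = 1974 N/m
1974 N/m × (1 lbf/in / 175.1 N/m) = 11.27 lbf/in

11.3 lbf/in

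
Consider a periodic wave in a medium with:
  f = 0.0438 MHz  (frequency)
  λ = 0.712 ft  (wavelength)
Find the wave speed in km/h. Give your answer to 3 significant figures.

34200 km/h

Directly: v = fλ.
f = 0.0438 MHz = 43800 Hz; λ = 0.712 ft = 0.2170 m.
v = 9505 m/s
9505 m/s × (1 km/h / 0.2778 m/s) = 34219 km/h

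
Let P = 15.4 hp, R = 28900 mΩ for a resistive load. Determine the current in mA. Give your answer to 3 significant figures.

19900 mA

Solving P = I²R for I: I = √(P/R).
P = 15.4 hp = 11484 W; R = 28900 mΩ = 28.90 Ω.
I = 19.93 A
19.93 A × (1 mA / 0.001000 A) = 19934 mA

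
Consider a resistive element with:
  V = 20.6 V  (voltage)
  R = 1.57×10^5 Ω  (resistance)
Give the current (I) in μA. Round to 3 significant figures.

Solving V = I·R for I: I = V/R.
V = 20.6 V; R = 1.57×10^5 Ω.
I = 1.312×10^-4 A
1.312×10^-4 A × (1 μA / 1.000×10^-6 A) = 131.2 μA

131 μA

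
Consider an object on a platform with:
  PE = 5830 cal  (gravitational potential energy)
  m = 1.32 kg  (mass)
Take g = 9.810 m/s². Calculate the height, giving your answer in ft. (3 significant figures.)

6180 ft

Rearranging PE = m·g·h for h: h = PE/(m·g).
PE = 5830 cal = 24393 J; m = 1.32 kg; g = 9.810 m/s².
h = 1884 m
1884 m × (1 ft / 0.3048 m) = 6180 ft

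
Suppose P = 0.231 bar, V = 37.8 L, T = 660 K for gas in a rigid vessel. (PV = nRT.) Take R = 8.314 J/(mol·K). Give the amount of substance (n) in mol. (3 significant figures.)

Solving PV = nRT for n: n = PV/(RT).
P = 0.231 bar = 23100 Pa; V = 37.8 L = 0.03780 m³; T = 660 K; R = 8.314 J/(mol·K).
n = 0.1591 mol

0.159 mol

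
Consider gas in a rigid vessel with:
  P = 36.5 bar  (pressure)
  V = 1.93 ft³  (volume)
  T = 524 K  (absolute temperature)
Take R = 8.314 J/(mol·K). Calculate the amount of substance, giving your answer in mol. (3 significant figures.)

From the ideal-gas law: n = PV/(RT).
P = 36.5 bar = 3.650×10^6 Pa; V = 1.93 ft³ = 0.05465 m³; T = 524 K; R = 8.314 J/(mol·K).
n = 45.79 mol

45.8 mol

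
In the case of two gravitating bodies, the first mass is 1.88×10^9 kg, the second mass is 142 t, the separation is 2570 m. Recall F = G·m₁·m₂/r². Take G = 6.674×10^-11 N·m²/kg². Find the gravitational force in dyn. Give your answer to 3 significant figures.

F is given directly by: F = Gm₁m₂/r².
m₁ = 1.88×10^9 kg; m₂ = 142 t = 1.420×10^5 kg; r = 2570 m; G = 6.674×10^-11 N·m²/kg².
F = 0.002698 N
0.002698 N × (1 dyn / 1.000×10^-5 N) = 269.8 dyn

270 dyn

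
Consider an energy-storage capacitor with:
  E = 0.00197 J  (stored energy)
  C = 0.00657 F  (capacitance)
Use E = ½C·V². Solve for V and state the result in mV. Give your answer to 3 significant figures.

774 mV

Rearranging: V = √(2E/C).
E = 0.00197 J; C = 0.00657 F.
V = 0.7744 V
0.7744 V × (1 mV / 0.001000 V) = 774.4 mV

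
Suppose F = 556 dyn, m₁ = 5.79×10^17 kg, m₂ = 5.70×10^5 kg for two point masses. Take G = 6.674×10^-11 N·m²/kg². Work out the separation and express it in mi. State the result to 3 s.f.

39100 mi

From Newton's law of gravitation: r = √(G·m₁m₂/F).
F = 556 dyn = 0.005560 N; m₁ = 5.79×10^17 kg; m₂ = 5.70×10^5 kg; G = 6.674×10^-11 N·m²/kg².
r = 6.294×10^7 m
6.294×10^7 m × (1 mi / 1609 m) = 39110 mi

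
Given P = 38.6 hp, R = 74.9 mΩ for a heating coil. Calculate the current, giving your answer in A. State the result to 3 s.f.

620 A

Rearranging P = I²R for I: I = √(P/R).
P = 38.6 hp = 28784 W; R = 74.9 mΩ = 0.07490 Ω.
I = 619.9 A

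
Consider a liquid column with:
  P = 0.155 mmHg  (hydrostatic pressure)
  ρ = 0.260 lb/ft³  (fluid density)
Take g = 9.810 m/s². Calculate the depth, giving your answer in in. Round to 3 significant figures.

Rearranging: h = P/(ρ·g).
P = 0.155 mmHg = 20.66 Pa; ρ = 0.260 lb/ft³ = 4.165 kg/m³; g = 9.810 m/s².
h = 0.5058 m
0.5058 m × (1 in / 0.02540 m) = 19.91 in

19.9 in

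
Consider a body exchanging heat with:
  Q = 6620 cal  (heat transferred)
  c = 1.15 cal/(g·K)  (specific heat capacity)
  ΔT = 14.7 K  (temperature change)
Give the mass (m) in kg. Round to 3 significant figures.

0.392 kg

Solving Q = m·c·ΔT for m: m = Q/(c·ΔT).
Q = 6620 cal = 27698 J; c = 1.15 cal/(g·K) = 4812 J/(kg·K); ΔT = 14.7 K.
m = 0.3916 kg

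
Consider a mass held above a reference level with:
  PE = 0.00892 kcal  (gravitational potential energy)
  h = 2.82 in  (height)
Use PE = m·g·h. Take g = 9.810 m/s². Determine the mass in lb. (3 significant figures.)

117 lb

Rearranging: m = PE/(g·h).
PE = 0.00892 kcal = 37.32 J; h = 2.82 in = 0.07163 m; g = 9.810 m/s².
m = 53.11 kg
53.11 kg × (1 lb / 0.4536 kg) = 117.1 lb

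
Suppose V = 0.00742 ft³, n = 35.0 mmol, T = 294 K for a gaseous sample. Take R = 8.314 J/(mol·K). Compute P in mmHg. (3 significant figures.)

3050 mmHg

P is given directly by: P = nRT/V.
V = 0.00742 ft³ = 2.101×10^-4 m³; n = 35.0 mmol = 0.03500 mol; T = 294 K; R = 8.314 J/(mol·K).
P = 4.072×10^5 Pa  (the unit combination reduces to kg/(m·s²) = Pa)
4.072×10^5 Pa × (1 mmHg / 133.3 Pa) = 3054 mmHg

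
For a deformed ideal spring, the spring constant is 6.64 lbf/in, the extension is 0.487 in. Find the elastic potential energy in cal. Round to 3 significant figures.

Directly: U = ½kx².
k = 6.64 lbf/in = 1163 N/m; x = 0.487 in = 0.01237 m.
U = 0.08896 J  (the unit combination reduces to kg·m²/s² = J)
0.08896 J × (1 cal / 4.184 J) = 0.02126 cal

0.0213 cal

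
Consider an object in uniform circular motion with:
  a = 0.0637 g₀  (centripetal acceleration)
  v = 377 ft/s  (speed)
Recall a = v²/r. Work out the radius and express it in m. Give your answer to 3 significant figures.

21100 m

Rearranging a = v²/r for r: r = v²/a.
a = 0.0637 g₀ = 0.6247 m/s²; v = 377 ft/s = 114.9 m/s.
r = 21137 m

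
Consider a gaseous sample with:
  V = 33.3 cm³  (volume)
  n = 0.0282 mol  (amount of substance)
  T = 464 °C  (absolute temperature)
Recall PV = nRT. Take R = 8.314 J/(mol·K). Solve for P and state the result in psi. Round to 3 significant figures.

753 psi

From the ideal-gas law: P = nRT/V.
V = 33.3 cm³ = 3.330×10^-5 m³; n = 0.0282 mol; T = 464 °C = 737.1 K; R = 8.314 J/(mol·K).
P = 5.190×10^6 Pa
5.190×10^6 Pa × (1 psi / 6895 Pa) = 752.8 psi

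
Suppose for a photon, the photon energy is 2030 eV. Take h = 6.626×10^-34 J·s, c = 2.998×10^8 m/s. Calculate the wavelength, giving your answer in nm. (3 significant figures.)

Solving E = h·c/λ for λ: λ = hc/E.
E = 2030 eV = 3.252×10^-16 J; h = 6.626×10^-34 J·s; c = 2.998×10^8 m/s.
λ = 6.108×10^-10 m
6.108×10^-10 m × (1 nm / 1.000×10^-9 m) = 0.6108 nm

0.611 nm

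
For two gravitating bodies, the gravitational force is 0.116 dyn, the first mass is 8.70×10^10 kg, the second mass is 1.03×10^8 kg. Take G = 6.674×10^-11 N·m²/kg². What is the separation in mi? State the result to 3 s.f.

From Newton's law of gravitation: r = √(G·m₁m₂/F).
F = 0.116 dyn = 1.160×10^-6 N; m₁ = 8.70×10^10 kg; m₂ = 1.03×10^8 kg; G = 6.674×10^-11 N·m²/kg².
r = 2.271×10^7 m
2.271×10^7 m × (1 mi / 1609 m) = 14109 mi

14100 mi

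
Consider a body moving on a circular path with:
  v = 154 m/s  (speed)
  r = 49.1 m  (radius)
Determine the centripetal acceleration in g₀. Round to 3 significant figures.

Directly: a = v²/r.
v = 154 m/s; r = 49.1 m.
a = 483.0 m/s²
483.0 m/s² × (1 g₀ / 9.807 m/s²) = 49.25 g₀

49.3 g₀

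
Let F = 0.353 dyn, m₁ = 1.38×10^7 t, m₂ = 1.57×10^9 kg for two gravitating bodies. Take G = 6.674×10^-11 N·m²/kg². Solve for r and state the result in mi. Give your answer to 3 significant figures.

Solving F = G·m₁·m₂/r² for r: r = √(G·m₁m₂/F).
F = 0.353 dyn = 3.530×10^-6 N; m₁ = 1.38×10^7 t = 1.380×10^10 kg; m₂ = 1.57×10^9 kg; G = 6.674×10^-11 N·m²/kg².
r = 2.024×10^7 m
2.024×10^7 m × (1 mi / 1609 m) = 12576 mi

12600 mi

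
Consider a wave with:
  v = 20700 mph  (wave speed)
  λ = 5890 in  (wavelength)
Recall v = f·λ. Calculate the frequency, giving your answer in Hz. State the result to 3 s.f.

61.9 Hz

Solving v = f·λ for f: f = v/λ.
v = 20700 mph = 9254 m/s; λ = 5890 in = 149.6 m.
f = 61.85 Hz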